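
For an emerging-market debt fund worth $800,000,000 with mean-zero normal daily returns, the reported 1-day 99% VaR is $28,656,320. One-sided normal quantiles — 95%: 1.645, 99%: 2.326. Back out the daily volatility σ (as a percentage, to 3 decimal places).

VaR as a fraction: $28,656,320 / $800,000,000 = 3.582%.
σ = VaR / z = 3.582% / 2.326 = 1.540%.

1.540%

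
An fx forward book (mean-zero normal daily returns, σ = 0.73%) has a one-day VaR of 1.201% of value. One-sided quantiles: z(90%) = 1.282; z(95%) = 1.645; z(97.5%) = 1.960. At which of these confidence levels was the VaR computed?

Implied z = VaR/σ = 1.201 / 0.73 = 1.645.
This matches z(95%) = 1.645.

95%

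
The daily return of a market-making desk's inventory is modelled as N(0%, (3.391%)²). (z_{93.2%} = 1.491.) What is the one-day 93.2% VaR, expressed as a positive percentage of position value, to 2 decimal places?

5.06%

VaR = z·σ = 1.491 × 3.391% = 5.056%.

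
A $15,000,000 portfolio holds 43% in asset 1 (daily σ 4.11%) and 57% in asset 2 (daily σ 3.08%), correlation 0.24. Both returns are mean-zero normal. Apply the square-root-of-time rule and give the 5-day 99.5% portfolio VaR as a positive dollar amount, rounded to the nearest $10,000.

σ_p = √(0.43²·4.11² + 0.57²·3.08² + 2·0.24·0.43·0.57·4.11·3.08) = 2.774%.
σ_{5d} = 2.774% × √5 = 6.203%.
z(99.5%) = 2.576.
VaR = 2.576 × 6.203% = 15.979%; on $15,000,000 that is $2,396,850.

$2,400,000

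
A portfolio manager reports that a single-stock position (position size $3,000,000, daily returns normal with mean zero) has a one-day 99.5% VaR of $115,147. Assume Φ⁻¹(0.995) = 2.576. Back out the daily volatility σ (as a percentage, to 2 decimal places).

VaR as a fraction: $115,147 / $3,000,000 = 3.838%.
σ = VaR / z = 3.838% / 2.576 = 1.490%.

1.49%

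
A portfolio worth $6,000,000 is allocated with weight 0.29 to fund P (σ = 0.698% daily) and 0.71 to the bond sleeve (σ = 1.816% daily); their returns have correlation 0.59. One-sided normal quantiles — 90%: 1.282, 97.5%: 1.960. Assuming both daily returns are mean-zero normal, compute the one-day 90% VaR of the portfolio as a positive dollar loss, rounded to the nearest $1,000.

$109,000

σ_p² = 0.29²·0.698² + 0.71²·1.816² + 2·0.59·0.29·0.71·0.698·1.816 = 2.0114 (%²).
σ_p = √2.0114 = 1.418%.
VaR = 1.282 × 1.418% = 1.818%; on $6,000,000 that is $109,080.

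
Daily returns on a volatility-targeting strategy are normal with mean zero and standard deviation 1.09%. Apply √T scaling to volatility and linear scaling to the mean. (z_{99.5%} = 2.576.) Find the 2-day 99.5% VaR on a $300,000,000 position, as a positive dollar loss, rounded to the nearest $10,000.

σ_{2d} = 1.09% × √2 = 1.541%.
VaR = 2.576 × 1.541% = 3.970%.
On $300,000,000: 0.03970 × $300,000,000 = $11,910,000.

$11,910,000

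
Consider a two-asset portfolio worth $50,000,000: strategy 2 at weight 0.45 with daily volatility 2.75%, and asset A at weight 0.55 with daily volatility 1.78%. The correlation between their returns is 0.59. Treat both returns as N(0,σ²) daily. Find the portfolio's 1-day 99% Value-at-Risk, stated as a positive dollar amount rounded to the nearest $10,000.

σ_p² = 0.45²·2.75² + 0.55²·1.78² + 2·0.59·0.45·0.55·2.75·1.78 = 3.9194 (%²).
σ_p = √3.9194 = 1.980%.
At 99%, z = 2.326.
VaR = 2.326 × 1.980% = 4.605%; on $50,000,000 that is $2,302,500.

$2,300,000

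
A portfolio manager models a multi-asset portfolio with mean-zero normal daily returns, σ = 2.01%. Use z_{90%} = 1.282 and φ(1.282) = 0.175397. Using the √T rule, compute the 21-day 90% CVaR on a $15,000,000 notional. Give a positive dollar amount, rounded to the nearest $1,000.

σ_{21d} = 2.01% × √21 = 9.211%.
ES multiplier = φ(z)/(1−α) = 0.175397/0.1 = 1.754.
ES = 9.211% × 1.754 = 16.156%; on $15,000,000: $2,423,400.

$2,423,000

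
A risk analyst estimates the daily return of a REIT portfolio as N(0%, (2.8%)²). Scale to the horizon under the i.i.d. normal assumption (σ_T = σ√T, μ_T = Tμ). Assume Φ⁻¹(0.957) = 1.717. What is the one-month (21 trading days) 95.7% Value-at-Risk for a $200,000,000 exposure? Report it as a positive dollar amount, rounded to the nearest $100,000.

$44,100,000

σ_{21d} = 2.8% × √21 = 12.831%.
VaR = 1.717 × 12.831% = 22.031%.
On $200,000,000: 0.22031 × $200,000,000 = $44,062,000.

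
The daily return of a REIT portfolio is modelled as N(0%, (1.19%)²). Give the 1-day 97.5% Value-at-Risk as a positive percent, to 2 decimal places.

At 97.5% one-sided, z = 1.960.
VaR = z·σ = 1.960 × 1.19% = 2.332%.

2.33%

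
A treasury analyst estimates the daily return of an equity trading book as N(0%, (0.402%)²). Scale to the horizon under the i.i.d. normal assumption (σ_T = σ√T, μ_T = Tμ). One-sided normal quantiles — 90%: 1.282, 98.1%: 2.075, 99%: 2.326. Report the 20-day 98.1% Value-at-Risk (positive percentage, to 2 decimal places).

σ_{20d} = 0.402% × √20 = 1.798%.
VaR = 2.075 × 1.798% = 3.731%.

3.73%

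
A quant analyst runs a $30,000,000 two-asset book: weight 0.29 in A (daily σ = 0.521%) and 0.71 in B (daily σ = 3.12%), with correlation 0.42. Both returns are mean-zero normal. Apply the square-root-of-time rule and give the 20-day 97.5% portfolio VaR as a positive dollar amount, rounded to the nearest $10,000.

$6,000,000

σ_p = √(0.29²·0.521² + 0.71²·3.12² + 2·0.42·0.29·0.71·0.521·3.12) = 2.283%.
σ_{20d} = 2.283% × √20 = 10.210%.
z(97.5%) = 1.960.
VaR = 1.960 × 10.210% = 20.012%; on $30,000,000 that is $6,003,600.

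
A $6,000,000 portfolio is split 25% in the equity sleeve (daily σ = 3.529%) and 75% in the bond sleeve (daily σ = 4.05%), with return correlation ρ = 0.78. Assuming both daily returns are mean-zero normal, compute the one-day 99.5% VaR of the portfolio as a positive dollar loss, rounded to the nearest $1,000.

$582,000

σ_p² = 0.25²·3.529² + 0.75²·4.05² + 2·0.78·0.25·0.75·3.529·4.05 = 14.1853 (%²).
σ_p = √14.1853 = 3.766%.
At 99.5%, z = 2.576.
VaR = 2.576 × 3.766% = 9.701%; on $6,000,000 that is $582,060.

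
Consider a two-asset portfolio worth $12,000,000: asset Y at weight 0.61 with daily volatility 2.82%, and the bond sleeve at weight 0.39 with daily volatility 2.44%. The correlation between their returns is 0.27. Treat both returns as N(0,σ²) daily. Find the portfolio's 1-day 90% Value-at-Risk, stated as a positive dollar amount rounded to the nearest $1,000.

σ_p² = 0.61²·2.82² + 0.39²·2.44² + 2·0.27·0.61·0.39·2.82·2.44 = 4.7486 (%²).
σ_p = √4.7486 = 2.179%.
At 90%, z = 1.282.
VaR = 1.282 × 2.179% = 2.793%; on $12,000,000 that is $335,160.

$335,000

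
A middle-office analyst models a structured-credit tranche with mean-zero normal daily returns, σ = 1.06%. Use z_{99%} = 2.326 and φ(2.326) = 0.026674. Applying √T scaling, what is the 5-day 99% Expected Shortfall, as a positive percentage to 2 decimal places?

σ_{5d} = 1.06% × √5 = 2.370%.
ES multiplier = φ(z)/(1−α) = 0.026674/0.01 = 2.667.
ES = 2.370% × 2.667 = 6.321%.

6.32%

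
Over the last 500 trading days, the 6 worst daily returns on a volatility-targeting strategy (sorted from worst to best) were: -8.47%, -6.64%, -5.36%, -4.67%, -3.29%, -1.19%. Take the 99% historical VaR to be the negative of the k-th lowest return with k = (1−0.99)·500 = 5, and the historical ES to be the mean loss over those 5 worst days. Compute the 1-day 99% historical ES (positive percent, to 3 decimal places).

The 5 worst returns sum to -28.43%.
ES = −(-28.43%) / 5 = 5.686%.

5.686%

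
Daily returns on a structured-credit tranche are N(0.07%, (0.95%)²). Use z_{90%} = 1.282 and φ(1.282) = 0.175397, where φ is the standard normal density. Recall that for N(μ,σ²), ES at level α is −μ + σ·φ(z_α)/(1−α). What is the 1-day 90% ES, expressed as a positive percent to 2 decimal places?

Tail multiplier: φ(z)/(1−α) = 0.175397 / 0.1 = 1.754.
ES = −(0.07%) + 0.95% × 1.754 = 1.596%.

1.60%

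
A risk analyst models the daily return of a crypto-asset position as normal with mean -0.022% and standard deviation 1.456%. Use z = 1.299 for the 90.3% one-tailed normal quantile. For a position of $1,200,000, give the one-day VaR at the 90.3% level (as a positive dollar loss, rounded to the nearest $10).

$22,960

VaR = −μ + z·σ = −(-0.022%) + 1.299 × 1.456% = 1.913%.
On $1,200,000: 0.01913 × $1,200,000 = $22,956.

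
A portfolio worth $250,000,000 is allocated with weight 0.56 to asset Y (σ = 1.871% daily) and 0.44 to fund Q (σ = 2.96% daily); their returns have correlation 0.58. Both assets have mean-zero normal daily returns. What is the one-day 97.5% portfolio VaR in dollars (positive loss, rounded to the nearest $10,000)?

$10,250,000

σ_p² = 0.56²·1.871² + 0.44²·2.96² + 2·0.58·0.56·0.44·1.871·2.96 = 4.3770 (%²).
σ_p = √4.3770 = 2.092%.
At 97.5%, z = 1.960.
VaR = 1.960 × 2.092% = 4.100%; on $250,000,000 that is $10,250,000.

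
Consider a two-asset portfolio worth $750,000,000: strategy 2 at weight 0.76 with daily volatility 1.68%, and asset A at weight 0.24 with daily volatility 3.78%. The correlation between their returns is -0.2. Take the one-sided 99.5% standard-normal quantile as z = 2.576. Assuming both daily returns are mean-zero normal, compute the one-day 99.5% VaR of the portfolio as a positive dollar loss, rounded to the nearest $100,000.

σ_p² = 0.76²·1.68² + 0.24²·3.78² + 2·-0.2·0.76·0.24·1.68·3.78 = 1.9899 (%²).
σ_p = √1.9899 = 1.411%.
VaR = 2.576 × 1.411% = 3.635%; on $750,000,000 that is $27,262,500.

$27,300,000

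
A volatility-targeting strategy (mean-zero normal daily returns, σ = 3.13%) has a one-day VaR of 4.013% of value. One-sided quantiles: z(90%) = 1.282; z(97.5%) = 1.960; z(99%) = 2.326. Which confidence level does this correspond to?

90%

Implied z = VaR/σ = 4.013 / 3.13 = 1.282.
This matches z(90%) = 1.282.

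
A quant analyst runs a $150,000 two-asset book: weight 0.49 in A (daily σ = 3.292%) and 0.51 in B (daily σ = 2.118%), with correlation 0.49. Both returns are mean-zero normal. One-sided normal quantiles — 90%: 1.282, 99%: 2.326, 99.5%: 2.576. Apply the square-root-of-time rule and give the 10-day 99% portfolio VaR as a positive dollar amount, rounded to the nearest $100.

$25,800

σ_p = √(0.49²·3.292² + 0.51²·2.118² + 2·0.49·0.49·0.51·3.292·2.118) = 2.340%.
σ_{10d} = 2.340% × √10 = 7.400%.
VaR = 2.326 × 7.400% = 17.212%; on $150,000 that is $25,818.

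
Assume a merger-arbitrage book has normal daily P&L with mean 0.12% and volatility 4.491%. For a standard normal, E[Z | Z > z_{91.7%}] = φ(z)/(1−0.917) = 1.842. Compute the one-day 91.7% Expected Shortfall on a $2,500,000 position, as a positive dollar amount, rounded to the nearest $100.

ES = −(0.12%) + 4.491% × 1.842 = 8.152%.
On $2,500,000: 0.08152 × $2,500,000 = $203,800.

$203,800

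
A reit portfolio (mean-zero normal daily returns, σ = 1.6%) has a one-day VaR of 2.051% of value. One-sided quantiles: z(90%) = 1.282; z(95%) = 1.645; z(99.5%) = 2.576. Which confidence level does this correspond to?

90%

Implied z = VaR/σ = 2.051 / 1.6 = 1.282.
This matches z(90%) = 1.282.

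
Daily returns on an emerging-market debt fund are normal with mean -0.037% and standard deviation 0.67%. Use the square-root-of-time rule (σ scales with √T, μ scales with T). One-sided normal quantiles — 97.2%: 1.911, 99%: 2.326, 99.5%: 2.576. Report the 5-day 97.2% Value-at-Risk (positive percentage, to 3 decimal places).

σ_{5d} = 0.67% × √5 = 1.498%; μ_{5d} = 5 × -0.037% = -0.185%.
VaR = −(-0.185%) + 1.911 × 1.498% = 3.048%.

3.048%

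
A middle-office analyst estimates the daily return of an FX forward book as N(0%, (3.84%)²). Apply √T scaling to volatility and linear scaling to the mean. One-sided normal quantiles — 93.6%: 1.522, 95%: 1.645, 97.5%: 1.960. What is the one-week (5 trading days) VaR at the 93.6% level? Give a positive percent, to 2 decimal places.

13.07%

σ_{5d} = 3.84% × √5 = 8.587%.
VaR = 1.522 × 8.587% = 13.069%.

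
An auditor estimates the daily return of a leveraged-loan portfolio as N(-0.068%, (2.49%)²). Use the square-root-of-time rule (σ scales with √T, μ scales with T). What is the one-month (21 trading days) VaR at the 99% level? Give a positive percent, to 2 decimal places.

At 99%, z = 2.326.
σ_{21d} = 2.49% × √21 = 11.411%; μ_{21d} = 21 × -0.068% = -1.428%.
VaR = −(-1.428%) + 2.326 × 11.411% = 27.970%.

27.97%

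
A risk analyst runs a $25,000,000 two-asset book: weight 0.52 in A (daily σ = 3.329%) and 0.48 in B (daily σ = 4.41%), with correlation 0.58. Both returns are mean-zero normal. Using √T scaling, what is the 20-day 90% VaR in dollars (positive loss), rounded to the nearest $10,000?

σ_p = √(0.52²·3.329² + 0.48²·4.41² + 2·0.58·0.52·0.48·3.329·4.41) = 3.425%.
σ_{20d} = 3.425% × √20 = 15.317%.
z(90%) = 1.282.
VaR = 1.282 × 15.317% = 19.636%; on $25,000,000 that is $4,909,000.

$4,910,000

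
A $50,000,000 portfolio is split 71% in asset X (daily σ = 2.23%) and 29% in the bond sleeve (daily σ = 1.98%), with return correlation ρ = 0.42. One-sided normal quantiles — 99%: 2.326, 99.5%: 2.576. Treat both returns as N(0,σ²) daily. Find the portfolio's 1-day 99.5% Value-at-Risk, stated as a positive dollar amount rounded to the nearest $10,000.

$2,440,000

σ_p² = 0.71²·2.23² + 0.29²·1.98² + 2·0.42·0.71·0.29·2.23·1.98 = 3.6002 (%²).
σ_p = √3.6002 = 1.897%.
VaR = 2.576 × 1.897% = 4.887%; on $50,000,000 that is $2,443,500.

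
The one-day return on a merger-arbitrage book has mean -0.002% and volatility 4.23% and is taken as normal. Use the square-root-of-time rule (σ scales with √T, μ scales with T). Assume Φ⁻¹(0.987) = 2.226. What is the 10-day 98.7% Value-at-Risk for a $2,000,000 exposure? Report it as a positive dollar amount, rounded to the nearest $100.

$595,900

σ_{10d} = 4.23% × √10 = 13.376%; μ_{10d} = 10 × -0.002% = -0.020%.
VaR = −(-0.020%) + 2.226 × 13.376% = 29.795%.
On $2,000,000: 0.29795 × $2,000,000 = $595,900.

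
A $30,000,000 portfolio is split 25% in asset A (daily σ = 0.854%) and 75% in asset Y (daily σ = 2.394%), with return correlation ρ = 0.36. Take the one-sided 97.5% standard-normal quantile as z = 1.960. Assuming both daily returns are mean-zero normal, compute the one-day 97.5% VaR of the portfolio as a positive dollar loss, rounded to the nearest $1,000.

σ_p² = 0.25²·0.854² + 0.75²·2.394² + 2·0.36·0.25·0.75·0.854·2.394 = 3.5454 (%²).
σ_p = √3.5454 = 1.883%.
VaR = 1.960 × 1.883% = 3.691%; on $30,000,000 that is $1,107,300.

$1,107,000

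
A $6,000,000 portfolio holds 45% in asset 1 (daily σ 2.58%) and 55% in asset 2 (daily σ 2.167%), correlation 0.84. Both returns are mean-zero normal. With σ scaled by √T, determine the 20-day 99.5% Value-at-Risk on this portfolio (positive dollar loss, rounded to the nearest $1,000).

σ_p = √(0.45²·2.58² + 0.55²·2.167² + 2·0.84·0.45·0.55·2.58·2.167) = 2.257%.
σ_{20d} = 2.257% × √20 = 10.094%.
z(99.5%) = 2.576.
VaR = 2.576 × 10.094% = 26.002%; on $6,000,000 that is $1,560,120.

$1,560,000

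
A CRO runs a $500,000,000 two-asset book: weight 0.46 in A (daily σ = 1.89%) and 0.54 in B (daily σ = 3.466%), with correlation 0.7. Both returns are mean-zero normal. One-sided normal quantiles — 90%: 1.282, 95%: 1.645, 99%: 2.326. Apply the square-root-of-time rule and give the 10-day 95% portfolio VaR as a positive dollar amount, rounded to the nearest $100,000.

σ_p = √(0.46²·1.89² + 0.54²·3.466² + 2·0.7·0.46·0.54·1.89·3.466) = 2.557%.
σ_{10d} = 2.557% × √10 = 8.086%.
VaR = 1.645 × 8.086% = 13.301%; on $500,000,000 that is $66,505,000.

$66,500,000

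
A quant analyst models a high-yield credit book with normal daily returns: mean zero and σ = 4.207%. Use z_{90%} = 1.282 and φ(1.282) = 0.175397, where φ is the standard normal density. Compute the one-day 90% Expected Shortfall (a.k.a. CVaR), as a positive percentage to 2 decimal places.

Tail multiplier: φ(z)/(1−α) = 0.175397 / 0.1 = 1.754.
ES = 4.207% × 1.754 = 7.379%.

7.38%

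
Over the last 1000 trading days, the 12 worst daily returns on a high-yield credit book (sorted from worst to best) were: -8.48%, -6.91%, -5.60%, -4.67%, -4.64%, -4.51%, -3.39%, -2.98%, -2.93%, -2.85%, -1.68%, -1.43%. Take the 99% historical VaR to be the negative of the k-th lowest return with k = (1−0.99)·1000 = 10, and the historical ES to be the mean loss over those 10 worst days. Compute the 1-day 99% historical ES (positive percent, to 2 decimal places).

The 10 worst returns sum to -46.96%.
ES = −(-46.96%) / 10 = 4.696% ≈ 4.70%.

4.70%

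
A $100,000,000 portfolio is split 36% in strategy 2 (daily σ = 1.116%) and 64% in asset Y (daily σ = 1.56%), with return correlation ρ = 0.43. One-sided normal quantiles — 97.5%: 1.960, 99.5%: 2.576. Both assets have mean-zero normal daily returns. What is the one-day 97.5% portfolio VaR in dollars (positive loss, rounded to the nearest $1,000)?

σ_p² = 0.36²·1.116² + 0.64²·1.56² + 2·0.43·0.36·0.64·1.116·1.56 = 1.5032 (%²).
σ_p = √1.5032 = 1.226%.
VaR = 1.960 × 1.226% = 2.403%; on $100,000,000 that is $2,403,000.

$2,403,000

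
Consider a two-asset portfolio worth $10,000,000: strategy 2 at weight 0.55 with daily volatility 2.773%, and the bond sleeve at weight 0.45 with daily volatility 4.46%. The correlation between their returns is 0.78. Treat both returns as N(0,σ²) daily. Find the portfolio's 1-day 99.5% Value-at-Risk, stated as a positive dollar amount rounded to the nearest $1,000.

$859,000

σ_p² = 0.55²·2.773² + 0.45²·4.46² + 2·0.78·0.55·0.45·2.773·4.46 = 11.1293 (%²).
σ_p = √11.1293 = 3.336%.
At 99.5%, z = 2.576.
VaR = 2.576 × 3.336% = 8.594%; on $10,000,000 that is $859,400.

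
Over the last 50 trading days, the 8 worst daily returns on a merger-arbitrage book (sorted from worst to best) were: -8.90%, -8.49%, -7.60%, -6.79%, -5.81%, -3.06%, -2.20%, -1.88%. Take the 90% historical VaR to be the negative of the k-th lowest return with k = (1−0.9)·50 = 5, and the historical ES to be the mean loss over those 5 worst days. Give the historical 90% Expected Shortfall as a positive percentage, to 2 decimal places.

The 5 worst returns sum to -37.59%.
ES = −(-37.59%) / 5 = 7.518% ≈ 7.52%.

7.52%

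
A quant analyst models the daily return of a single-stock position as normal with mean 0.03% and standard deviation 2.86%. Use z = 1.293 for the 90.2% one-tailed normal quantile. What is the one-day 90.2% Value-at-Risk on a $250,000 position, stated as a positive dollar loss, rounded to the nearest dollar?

$9,170

VaR = −μ + z·σ = −(0.03%) + 1.293 × 2.86% = 3.668%.
On $250,000: 0.03668 × $250,000 = $9,170.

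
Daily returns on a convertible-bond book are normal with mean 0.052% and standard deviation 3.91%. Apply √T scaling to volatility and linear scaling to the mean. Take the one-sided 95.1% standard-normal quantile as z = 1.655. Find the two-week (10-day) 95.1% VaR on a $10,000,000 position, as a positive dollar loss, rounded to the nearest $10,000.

$1,990,000

σ_{10d} = 3.91% × √10 = 12.365%; μ_{10d} = 10 × 0.052% = 0.520%.
VaR = −(0.520%) + 1.655 × 12.365% = 19.944%.
On $10,000,000: 0.19944 × $10,000,000 = $1,994,400.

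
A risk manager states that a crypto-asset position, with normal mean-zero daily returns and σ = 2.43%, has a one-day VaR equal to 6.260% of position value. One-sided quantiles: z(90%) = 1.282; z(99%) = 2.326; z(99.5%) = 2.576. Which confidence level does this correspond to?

99.5%

Implied z = VaR/σ = 6.260 / 2.43 = 2.576.
This matches z(99.5%) = 2.576.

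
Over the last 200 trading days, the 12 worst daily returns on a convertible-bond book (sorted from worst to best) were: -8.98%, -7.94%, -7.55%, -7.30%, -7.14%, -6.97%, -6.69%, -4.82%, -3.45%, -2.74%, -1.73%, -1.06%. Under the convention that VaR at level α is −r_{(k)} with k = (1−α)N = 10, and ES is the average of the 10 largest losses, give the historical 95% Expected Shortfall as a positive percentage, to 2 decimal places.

6.36%

The 10 worst returns sum to -63.58%.
ES = −(-63.58%) / 10 = 6.358% ≈ 6.36%.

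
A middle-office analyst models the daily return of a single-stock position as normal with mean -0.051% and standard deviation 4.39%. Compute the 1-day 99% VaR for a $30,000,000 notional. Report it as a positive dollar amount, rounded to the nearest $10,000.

$3,080,000

At 99% one-sided, z = 2.326.
VaR = −μ + z·σ = −(-0.051%) + 2.326 × 4.39% = 10.262%.
On $30,000,000: 0.10262 × $30,000,000 = $3,078,600.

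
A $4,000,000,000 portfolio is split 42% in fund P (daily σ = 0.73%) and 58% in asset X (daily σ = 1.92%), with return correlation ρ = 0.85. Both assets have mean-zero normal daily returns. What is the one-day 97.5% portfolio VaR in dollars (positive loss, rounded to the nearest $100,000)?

$108,500,000

σ_p² = 0.42²·0.73² + 0.58²·1.92² + 2·0.85·0.42·0.58·0.73·1.92 = 1.9145 (%²).
σ_p = √1.9145 = 1.384%.
At 97.5%, z = 1.960.
VaR = 1.960 × 1.384% = 2.713%; on $4,000,000,000 that is $108,520,000.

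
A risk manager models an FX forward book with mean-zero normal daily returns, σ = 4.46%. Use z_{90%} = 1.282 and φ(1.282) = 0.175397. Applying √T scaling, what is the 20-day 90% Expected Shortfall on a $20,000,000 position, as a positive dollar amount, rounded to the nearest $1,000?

$6,997,000

σ_{20d} = 4.46% × √20 = 19.946%.
ES multiplier = φ(z)/(1−α) = 0.175397/0.1 = 1.754.
ES = 19.946% × 1.754 = 34.985%; on $20,000,000: $6,997,000.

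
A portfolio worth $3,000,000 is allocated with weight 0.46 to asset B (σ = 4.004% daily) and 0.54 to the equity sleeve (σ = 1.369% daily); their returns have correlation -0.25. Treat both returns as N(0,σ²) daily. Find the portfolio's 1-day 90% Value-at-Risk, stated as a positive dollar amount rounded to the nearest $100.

σ_p² = 0.46²·4.004² + 0.54²·1.369² + 2·-0.25·0.46·0.54·4.004·1.369 = 3.2581 (%²).
σ_p = √3.2581 = 1.805%.
At 90%, z = 1.282.
VaR = 1.282 × 1.805% = 2.314%; on $3,000,000 that is $69,420.

$69,400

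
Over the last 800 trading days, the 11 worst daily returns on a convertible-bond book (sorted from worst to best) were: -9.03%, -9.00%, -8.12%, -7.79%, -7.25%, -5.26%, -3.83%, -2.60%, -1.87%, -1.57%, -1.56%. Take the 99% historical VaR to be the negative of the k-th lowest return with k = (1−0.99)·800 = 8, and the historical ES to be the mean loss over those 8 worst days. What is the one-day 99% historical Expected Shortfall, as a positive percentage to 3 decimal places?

The 8 worst returns sum to -52.88%.
ES = −(-52.88%) / 8 = 6.61% ≈ 6.610%.

6.610%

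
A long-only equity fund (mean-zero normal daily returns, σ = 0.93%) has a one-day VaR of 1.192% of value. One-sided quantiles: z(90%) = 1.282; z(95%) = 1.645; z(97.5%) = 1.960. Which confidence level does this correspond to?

Implied z = VaR/σ = 1.192 / 0.93 = 1.282.
This matches z(90%) = 1.282.

90%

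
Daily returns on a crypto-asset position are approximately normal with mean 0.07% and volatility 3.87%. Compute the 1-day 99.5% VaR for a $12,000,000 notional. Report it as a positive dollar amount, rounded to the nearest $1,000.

At 99.5% one-sided, z = 2.576.
VaR = −μ + z·σ = −(0.07%) + 2.576 × 3.87% = 9.899%.
On $12,000,000: 0.09899 × $12,000,000 = $1,187,880.

$1,188,000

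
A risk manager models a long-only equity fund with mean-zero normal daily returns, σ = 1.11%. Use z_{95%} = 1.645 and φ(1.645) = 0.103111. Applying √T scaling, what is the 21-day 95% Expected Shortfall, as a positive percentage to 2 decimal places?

10.49%

σ_{21d} = 1.11% × √21 = 5.087%.
ES multiplier = φ(z)/(1−α) = 0.103111/0.05 = 2.062.
ES = 5.087% × 2.062 = 10.489%.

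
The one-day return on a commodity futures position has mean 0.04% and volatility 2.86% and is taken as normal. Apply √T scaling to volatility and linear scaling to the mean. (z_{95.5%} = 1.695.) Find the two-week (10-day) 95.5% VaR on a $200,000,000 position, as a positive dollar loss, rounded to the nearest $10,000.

σ_{10d} = 2.86% × √10 = 9.044%; μ_{10d} = 10 × 0.04% = 0.400%.
VaR = −(0.400%) + 1.695 × 9.044% = 14.930%.
On $200,000,000: 0.14930 × $200,000,000 = $29,860,000.

$29,860,000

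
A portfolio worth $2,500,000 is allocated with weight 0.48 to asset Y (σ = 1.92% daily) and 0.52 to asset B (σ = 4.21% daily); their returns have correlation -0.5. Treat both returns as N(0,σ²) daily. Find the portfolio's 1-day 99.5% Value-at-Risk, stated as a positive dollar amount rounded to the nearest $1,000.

$123,000

σ_p² = 0.48²·1.92² + 0.52²·4.21² + 2·-0.5·0.48·0.52·1.92·4.21 = 3.6244 (%²).
σ_p = √3.6244 = 1.904%.
At 99.5%, z = 2.576.
VaR = 2.576 × 1.904% = 4.905%; on $2,500,000 that is $122,625.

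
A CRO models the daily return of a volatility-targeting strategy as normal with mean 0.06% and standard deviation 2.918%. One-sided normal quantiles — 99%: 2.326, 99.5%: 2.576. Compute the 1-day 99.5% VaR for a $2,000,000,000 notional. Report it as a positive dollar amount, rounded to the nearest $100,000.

$149,100,000

VaR = −μ + z·σ = −(0.06%) + 2.576 × 2.918% = 7.457%.
On $2,000,000,000: 0.07457 × $2,000,000,000 = $149,140,000.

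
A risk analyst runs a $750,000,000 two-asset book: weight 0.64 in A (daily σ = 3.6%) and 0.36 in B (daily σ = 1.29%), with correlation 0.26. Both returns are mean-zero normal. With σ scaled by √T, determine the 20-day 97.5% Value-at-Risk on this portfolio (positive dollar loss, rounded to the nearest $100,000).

σ_p = √(0.64²·3.6² + 0.36²·1.29² + 2·0.26·0.64·0.36·3.6·1.29) = 2.466%.
σ_{20d} = 2.466% × √20 = 11.028%.
z(97.5%) = 1.960.
VaR = 1.960 × 11.028% = 21.615%; on $750,000,000 that is $162,112,500.

$162,100,000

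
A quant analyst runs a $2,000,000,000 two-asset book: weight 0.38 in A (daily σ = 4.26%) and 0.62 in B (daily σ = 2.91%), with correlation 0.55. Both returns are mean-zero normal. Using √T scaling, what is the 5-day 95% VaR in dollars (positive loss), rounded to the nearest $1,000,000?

$222,000,000

σ_p = √(0.38²·4.26² + 0.62²·2.91² + 2·0.55·0.38·0.62·4.26·2.91) = 3.015%.
σ_{5d} = 3.015% × √5 = 6.742%.
z(95%) = 1.645.
VaR = 1.645 × 6.742% = 11.091%; on $2,000,000,000 that is $221,820,000.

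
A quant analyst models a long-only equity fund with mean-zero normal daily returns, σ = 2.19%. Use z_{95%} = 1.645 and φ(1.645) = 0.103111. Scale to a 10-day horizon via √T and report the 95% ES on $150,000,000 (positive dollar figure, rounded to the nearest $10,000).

σ_{10d} = 2.19% × √10 = 6.925%.
ES multiplier = φ(z)/(1−α) = 0.103111/0.05 = 2.062.
ES = 6.925% × 2.062 = 14.279%; on $150,000,000: $21,418,500.

$21,420,000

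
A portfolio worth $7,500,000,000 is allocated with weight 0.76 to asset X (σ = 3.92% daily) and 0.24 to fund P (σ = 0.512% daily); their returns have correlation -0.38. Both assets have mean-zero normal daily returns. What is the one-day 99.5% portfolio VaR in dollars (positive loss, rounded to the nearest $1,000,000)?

$567,000,000

σ_p² = 0.76²·3.92² + 0.24²·0.512² + 2·-0.38·0.76·0.24·3.92·0.512 = 8.6125 (%²).
σ_p = √8.6125 = 2.935%.
At 99.5%, z = 2.576.
VaR = 2.576 × 2.935% = 7.561%; on $7,500,000,000 that is $567,075,000.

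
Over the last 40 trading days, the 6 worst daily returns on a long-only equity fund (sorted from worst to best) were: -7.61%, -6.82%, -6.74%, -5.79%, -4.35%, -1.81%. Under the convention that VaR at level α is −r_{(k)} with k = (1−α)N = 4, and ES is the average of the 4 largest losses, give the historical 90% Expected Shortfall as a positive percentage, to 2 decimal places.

The 4 worst returns sum to -26.96%.
ES = −(-26.96%) / 4 = 6.74%.

6.74%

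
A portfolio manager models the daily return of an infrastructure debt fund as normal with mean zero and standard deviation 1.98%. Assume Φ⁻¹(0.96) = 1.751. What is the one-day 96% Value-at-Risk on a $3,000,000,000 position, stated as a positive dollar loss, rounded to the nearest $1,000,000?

$104,000,000

VaR = z·σ = 1.751 × 1.98% = 3.467%.
On $3,000,000,000: 0.03467 × $3,000,000,000 = $104,010,000.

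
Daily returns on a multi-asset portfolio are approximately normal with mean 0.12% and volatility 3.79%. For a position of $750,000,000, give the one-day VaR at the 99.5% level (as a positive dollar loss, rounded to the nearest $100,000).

$72,300,000

At 99.5% one-sided, z = 2.576.
VaR = −μ + z·σ = −(0.12%) + 2.576 × 3.79% = 9.643%.
On $750,000,000: 0.09643 × $750,000,000 = $72,322,500.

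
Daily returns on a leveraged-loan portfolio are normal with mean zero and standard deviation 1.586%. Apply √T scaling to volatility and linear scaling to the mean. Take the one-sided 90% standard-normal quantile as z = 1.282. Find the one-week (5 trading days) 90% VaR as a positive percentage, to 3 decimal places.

σ_{5d} = 1.586% × √5 = 3.546%.
VaR = 1.282 × 3.546% = 4.546%.

4.546%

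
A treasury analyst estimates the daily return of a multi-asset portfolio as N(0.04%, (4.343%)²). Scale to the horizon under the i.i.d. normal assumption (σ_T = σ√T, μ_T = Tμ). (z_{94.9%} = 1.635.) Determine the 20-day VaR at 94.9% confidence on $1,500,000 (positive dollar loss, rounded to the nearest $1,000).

$464,000

σ_{20d} = 4.343% × √20 = 19.422%; μ_{20d} = 20 × 0.04% = 0.800%.
VaR = −(0.800%) + 1.635 × 19.422% = 30.955%.
On $1,500,000: 0.30955 × $1,500,000 = $464,325.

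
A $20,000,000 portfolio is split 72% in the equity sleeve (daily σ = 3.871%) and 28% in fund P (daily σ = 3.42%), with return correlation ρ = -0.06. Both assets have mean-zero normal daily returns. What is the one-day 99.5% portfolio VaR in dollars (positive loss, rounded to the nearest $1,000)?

$1,490,000

σ_p² = 0.72²·3.871² + 0.28²·3.42² + 2·-0.06·0.72·0.28·3.871·3.42 = 8.3648 (%²).
σ_p = √8.3648 = 2.892%.
At 99.5%, z = 2.576.
VaR = 2.576 × 2.892% = 7.450%; on $20,000,000 that is $1,490,000.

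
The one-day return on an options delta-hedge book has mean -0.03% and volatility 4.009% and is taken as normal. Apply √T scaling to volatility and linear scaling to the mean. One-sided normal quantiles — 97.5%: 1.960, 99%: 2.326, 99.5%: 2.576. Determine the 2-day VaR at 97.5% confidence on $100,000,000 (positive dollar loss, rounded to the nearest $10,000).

σ_{2d} = 4.009% × √2 = 5.670%; μ_{2d} = 2 × -0.03% = -0.060%.
VaR = −(-0.060%) + 1.960 × 5.670% = 11.173%.
On $100,000,000: 0.11173 × $100,000,000 = $11,173,000.

$11,170,000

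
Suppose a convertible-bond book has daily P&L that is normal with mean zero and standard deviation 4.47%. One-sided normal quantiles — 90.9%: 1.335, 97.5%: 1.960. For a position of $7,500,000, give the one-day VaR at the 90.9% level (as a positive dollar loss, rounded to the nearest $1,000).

VaR = z·σ = 1.335 × 4.47% = 5.967%.
On $7,500,000: 0.05967 × $7,500,000 = $447,525.

$448,000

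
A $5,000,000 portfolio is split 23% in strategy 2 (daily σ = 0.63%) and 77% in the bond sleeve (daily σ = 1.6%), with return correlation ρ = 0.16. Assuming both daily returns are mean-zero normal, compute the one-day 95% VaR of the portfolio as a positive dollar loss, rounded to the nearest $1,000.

σ_p² = 0.23²·0.63² + 0.77²·1.6² + 2·0.16·0.23·0.77·0.63·1.6 = 1.5959 (%²).
σ_p = √1.5959 = 1.263%.
At 95%, z = 1.645.
VaR = 1.645 × 1.263% = 2.078%; on $5,000,000 that is $103,900.

$104,000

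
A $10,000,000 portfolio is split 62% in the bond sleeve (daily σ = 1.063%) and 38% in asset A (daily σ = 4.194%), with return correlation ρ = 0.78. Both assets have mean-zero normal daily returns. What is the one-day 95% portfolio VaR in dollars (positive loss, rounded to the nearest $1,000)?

σ_p² = 0.62²·1.063² + 0.38²·4.194² + 2·0.78·0.62·0.38·1.063·4.194 = 4.6129 (%²).
σ_p = √4.6129 = 2.148%.
At 95%, z = 1.645.
VaR = 1.645 × 2.148% = 3.533%; on $10,000,000 that is $353,300.

$353,000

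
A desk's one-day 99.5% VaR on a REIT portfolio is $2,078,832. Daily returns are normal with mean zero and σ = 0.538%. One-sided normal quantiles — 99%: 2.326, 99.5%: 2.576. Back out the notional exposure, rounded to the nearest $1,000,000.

$150,000,000

VaR as a fraction of value: z·σ = 2.576 × 0.538% = 1.38589%.
Position = $2,078,832 / 0.0138589 = $150,000,000.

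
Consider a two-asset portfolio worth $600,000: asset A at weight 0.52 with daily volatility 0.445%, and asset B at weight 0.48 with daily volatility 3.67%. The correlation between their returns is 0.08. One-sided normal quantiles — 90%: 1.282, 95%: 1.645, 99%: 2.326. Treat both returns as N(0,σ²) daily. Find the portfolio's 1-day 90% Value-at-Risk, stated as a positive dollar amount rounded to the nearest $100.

$13,800

σ_p² = 0.52²·0.445² + 0.48²·3.67² + 2·0.08·0.52·0.48·0.445·3.67 = 3.2220 (%²).
σ_p = √3.2220 = 1.795%.
VaR = 1.282 × 1.795% = 2.301%; on $600,000 that is $13,806.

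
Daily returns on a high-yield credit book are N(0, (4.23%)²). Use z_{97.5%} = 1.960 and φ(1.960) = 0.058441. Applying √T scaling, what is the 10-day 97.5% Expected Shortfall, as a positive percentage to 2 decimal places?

σ_{10d} = 4.23% × √10 = 13.376%.
ES multiplier = φ(z)/(1−α) = 0.058441/0.025 = 2.338.
ES = 13.376% × 2.338 = 31.273%.

31.27%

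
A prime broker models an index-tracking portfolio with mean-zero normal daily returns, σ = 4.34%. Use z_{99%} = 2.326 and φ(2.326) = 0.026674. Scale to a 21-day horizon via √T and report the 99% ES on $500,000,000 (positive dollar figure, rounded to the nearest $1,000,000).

$265,000,000

σ_{21d} = 4.34% × √21 = 19.888%.
ES multiplier = φ(z)/(1−α) = 0.026674/0.01 = 2.667.
ES = 19.888% × 2.667 = 53.041%; on $500,000,000: $265,205,000.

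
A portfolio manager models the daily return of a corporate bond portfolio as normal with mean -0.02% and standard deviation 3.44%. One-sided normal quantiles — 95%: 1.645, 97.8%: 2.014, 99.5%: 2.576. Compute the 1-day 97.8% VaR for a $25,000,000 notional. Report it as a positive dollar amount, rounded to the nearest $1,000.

$1,737,000

VaR = −μ + z·σ = −(-0.02%) + 2.014 × 3.44% = 6.948%.
On $25,000,000: 0.06948 × $25,000,000 = $1,737,000.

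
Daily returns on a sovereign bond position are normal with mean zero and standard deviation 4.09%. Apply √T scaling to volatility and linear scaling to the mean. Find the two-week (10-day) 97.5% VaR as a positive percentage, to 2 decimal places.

25.35%

At 97.5%, z = 1.960.
σ_{10d} = 4.09% × √10 = 12.934%.
VaR = 1.960 × 12.934% = 25.351%.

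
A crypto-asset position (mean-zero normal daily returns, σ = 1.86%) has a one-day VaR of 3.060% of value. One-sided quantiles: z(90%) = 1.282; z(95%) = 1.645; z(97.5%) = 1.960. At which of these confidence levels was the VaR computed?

Implied z = VaR/σ = 3.060 / 1.86 = 1.645.
This matches z(95%) = 1.645.

95%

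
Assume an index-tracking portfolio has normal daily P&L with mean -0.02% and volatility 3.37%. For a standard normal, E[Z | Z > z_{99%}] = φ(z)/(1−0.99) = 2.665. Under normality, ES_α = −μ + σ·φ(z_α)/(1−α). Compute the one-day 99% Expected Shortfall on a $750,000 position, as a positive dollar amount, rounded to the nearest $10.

$67,510

ES = −(-0.02%) + 3.37% × 2.665 = 9.001%.
On $750,000: 0.09001 × $750,000 = $67,508.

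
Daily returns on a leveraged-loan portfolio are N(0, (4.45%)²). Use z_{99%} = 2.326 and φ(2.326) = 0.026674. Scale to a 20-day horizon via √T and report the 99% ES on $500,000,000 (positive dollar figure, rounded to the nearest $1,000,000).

$265,000,000

σ_{20d} = 4.45% × √20 = 19.901%.
ES multiplier = φ(z)/(1−α) = 0.026674/0.01 = 2.667.
ES = 19.901% × 2.667 = 53.076%; on $500,000,000: $265,380,000.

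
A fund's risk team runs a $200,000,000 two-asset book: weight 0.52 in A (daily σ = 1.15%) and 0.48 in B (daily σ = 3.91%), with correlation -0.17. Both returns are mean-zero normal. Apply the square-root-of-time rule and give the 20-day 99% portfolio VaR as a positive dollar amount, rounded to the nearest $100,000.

σ_p = √(0.52²·1.15² + 0.48²·3.91² + 2·-0.17·0.52·0.48·1.15·3.91) = 1.870%.
σ_{20d} = 1.870% × √20 = 8.363%.
z(99%) = 2.326.
VaR = 2.326 × 8.363% = 19.452%; on $200,000,000 that is $38,904,000.

$38,900,000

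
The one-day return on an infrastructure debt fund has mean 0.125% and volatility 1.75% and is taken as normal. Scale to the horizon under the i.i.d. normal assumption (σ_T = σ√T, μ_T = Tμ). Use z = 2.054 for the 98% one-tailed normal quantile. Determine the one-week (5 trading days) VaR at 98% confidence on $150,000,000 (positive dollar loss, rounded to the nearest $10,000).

σ_{5d} = 1.75% × √5 = 3.913%; μ_{5d} = 5 × 0.125% = 0.625%.
VaR = −(0.625%) + 2.054 × 3.913% = 7.412%.
On $150,000,000: 0.07412 × $150,000,000 = $11,118,000.

$11,120,000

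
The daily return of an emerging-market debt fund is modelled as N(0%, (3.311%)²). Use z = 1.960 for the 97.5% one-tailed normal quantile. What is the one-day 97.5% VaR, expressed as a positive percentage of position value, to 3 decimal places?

6.490%

VaR = z·σ = 1.960 × 3.311% = 6.490%.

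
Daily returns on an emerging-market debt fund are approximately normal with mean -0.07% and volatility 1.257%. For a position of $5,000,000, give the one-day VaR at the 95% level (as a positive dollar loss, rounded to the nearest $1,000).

At 95% one-sided, z = 1.645.
VaR = −μ + z·σ = −(-0.07%) + 1.645 × 1.257% = 2.138%.
On $5,000,000: 0.02138 × $5,000,000 = $106,900.

$107,000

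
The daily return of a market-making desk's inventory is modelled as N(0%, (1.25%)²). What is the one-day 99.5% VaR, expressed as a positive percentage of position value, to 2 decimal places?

3.22%

At 99.5% one-sided, z = 2.576.
VaR = z·σ = 2.576 × 1.25% = 3.220%.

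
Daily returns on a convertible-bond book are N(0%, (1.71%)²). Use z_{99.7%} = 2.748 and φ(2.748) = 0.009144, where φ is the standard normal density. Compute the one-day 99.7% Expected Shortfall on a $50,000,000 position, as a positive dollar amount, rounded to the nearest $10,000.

$2,610,000

Tail multiplier: φ(z)/(1−α) = 0.009144 / 0.003 = 3.048.
ES = 1.71% × 3.048 = 5.212%.
On $50,000,000: 0.05212 × $50,000,000 = $2,606,000.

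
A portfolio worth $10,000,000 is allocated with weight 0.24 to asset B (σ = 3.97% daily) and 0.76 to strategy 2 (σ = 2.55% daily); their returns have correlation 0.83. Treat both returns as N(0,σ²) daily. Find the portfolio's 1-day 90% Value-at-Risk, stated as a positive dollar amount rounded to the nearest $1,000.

σ_p² = 0.24²·3.97² + 0.76²·2.55² + 2·0.83·0.24·0.76·3.97·2.55 = 7.7289 (%²).
σ_p = √7.7289 = 2.780%.
At 90%, z = 1.282.
VaR = 1.282 × 2.780% = 3.564%; on $10,000,000 that is $356,400.

$356,000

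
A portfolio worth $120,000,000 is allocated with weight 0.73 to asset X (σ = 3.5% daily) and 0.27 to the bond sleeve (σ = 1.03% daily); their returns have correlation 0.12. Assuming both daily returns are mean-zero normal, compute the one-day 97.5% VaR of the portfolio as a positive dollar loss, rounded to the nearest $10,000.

σ_p² = 0.73²·3.5² + 0.27²·1.03² + 2·0.12·0.73·0.27·3.5·1.03 = 6.7759 (%²).
σ_p = √6.7759 = 2.603%.
At 97.5%, z = 1.960.
VaR = 1.960 × 2.603% = 5.102%; on $120,000,000 that is $6,122,400.

$6,120,000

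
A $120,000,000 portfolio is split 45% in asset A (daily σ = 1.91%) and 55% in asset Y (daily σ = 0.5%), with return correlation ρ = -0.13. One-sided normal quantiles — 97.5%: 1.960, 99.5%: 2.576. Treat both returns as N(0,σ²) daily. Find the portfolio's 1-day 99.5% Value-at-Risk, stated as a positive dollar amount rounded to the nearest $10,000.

σ_p² = 0.45²·1.91² + 0.55²·0.5² + 2·-0.13·0.45·0.55·1.91·0.5 = 0.7529 (%²).
σ_p = √0.7529 = 0.868%.
VaR = 2.576 × 0.868% = 2.236%; on $120,000,000 that is $2,683,200.

$2,680,000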